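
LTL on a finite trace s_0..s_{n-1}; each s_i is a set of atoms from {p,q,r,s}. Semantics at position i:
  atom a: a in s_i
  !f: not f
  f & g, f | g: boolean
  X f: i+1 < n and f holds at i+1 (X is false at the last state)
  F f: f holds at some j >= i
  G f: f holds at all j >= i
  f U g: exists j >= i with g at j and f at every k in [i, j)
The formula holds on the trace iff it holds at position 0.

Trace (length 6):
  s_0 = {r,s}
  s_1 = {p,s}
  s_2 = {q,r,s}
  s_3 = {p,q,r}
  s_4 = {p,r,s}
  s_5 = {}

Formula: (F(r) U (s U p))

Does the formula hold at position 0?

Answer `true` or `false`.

s_0={r,s}: (F(r) U (s U p))=True F(r)=True r=True (s U p)=True s=True p=False
s_1={p,s}: (F(r) U (s U p))=True F(r)=True r=False (s U p)=True s=True p=True
s_2={q,r,s}: (F(r) U (s U p))=True F(r)=True r=True (s U p)=True s=True p=False
s_3={p,q,r}: (F(r) U (s U p))=True F(r)=True r=True (s U p)=True s=False p=True
s_4={p,r,s}: (F(r) U (s U p))=True F(r)=True r=True (s U p)=True s=True p=True
s_5={}: (F(r) U (s U p))=False F(r)=False r=False (s U p)=False s=False p=False

Answer: true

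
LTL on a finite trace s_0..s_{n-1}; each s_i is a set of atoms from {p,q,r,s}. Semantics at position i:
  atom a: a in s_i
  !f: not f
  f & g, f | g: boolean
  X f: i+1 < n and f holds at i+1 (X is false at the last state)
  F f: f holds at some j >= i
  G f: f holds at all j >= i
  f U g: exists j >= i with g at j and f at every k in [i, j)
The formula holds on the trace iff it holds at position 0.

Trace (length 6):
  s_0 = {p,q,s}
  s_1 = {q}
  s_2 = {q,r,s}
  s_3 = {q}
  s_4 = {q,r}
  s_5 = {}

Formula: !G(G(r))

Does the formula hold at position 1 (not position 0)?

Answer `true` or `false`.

Answer: true

Derivation:
s_0={p,q,s}: !G(G(r))=True G(G(r))=False G(r)=False r=False
s_1={q}: !G(G(r))=True G(G(r))=False G(r)=False r=False
s_2={q,r,s}: !G(G(r))=True G(G(r))=False G(r)=False r=True
s_3={q}: !G(G(r))=True G(G(r))=False G(r)=False r=False
s_4={q,r}: !G(G(r))=True G(G(r))=False G(r)=False r=True
s_5={}: !G(G(r))=True G(G(r))=False G(r)=False r=False
Evaluating at position 1: result = True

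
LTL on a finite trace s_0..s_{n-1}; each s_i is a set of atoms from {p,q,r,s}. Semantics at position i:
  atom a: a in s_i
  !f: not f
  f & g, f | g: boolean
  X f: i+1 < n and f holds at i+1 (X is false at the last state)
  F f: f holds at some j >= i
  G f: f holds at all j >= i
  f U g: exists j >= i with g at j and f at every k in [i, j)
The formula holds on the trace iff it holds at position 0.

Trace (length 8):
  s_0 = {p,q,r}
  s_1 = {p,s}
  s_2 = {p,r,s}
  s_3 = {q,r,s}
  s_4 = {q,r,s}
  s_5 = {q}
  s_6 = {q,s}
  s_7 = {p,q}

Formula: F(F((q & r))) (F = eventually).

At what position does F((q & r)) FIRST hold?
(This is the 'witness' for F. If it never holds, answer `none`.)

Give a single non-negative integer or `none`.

Answer: 0

Derivation:
s_0={p,q,r}: F((q & r))=True (q & r)=True q=True r=True
s_1={p,s}: F((q & r))=True (q & r)=False q=False r=False
s_2={p,r,s}: F((q & r))=True (q & r)=False q=False r=True
s_3={q,r,s}: F((q & r))=True (q & r)=True q=True r=True
s_4={q,r,s}: F((q & r))=True (q & r)=True q=True r=True
s_5={q}: F((q & r))=False (q & r)=False q=True r=False
s_6={q,s}: F((q & r))=False (q & r)=False q=True r=False
s_7={p,q}: F((q & r))=False (q & r)=False q=True r=False
F(F((q & r))) holds; first witness at position 0.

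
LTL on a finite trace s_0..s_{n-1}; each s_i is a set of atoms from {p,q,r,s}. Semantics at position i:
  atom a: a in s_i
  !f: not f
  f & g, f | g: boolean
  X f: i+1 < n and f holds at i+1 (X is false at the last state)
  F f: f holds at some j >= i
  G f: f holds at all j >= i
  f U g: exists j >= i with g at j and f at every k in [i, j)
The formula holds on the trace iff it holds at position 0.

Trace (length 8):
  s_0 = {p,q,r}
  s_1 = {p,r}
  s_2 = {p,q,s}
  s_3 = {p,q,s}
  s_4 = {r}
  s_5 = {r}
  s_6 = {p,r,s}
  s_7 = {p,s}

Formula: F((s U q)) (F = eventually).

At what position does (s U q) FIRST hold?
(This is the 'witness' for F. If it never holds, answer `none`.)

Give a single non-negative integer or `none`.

Answer: 0

Derivation:
s_0={p,q,r}: (s U q)=True s=False q=True
s_1={p,r}: (s U q)=False s=False q=False
s_2={p,q,s}: (s U q)=True s=True q=True
s_3={p,q,s}: (s U q)=True s=True q=True
s_4={r}: (s U q)=False s=False q=False
s_5={r}: (s U q)=False s=False q=False
s_6={p,r,s}: (s U q)=False s=True q=False
s_7={p,s}: (s U q)=False s=True q=False
F((s U q)) holds; first witness at position 0.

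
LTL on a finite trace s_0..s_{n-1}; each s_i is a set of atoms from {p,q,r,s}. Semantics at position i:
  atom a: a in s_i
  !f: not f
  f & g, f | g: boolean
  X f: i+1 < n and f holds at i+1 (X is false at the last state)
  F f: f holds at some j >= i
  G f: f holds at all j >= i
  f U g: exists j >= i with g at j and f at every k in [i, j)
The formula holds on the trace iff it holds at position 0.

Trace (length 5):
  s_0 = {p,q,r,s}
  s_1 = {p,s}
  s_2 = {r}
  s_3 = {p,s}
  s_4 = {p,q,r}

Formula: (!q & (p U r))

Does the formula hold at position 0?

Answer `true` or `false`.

s_0={p,q,r,s}: (!q & (p U r))=False !q=False q=True (p U r)=True p=True r=True
s_1={p,s}: (!q & (p U r))=True !q=True q=False (p U r)=True p=True r=False
s_2={r}: (!q & (p U r))=True !q=True q=False (p U r)=True p=False r=True
s_3={p,s}: (!q & (p U r))=True !q=True q=False (p U r)=True p=True r=False
s_4={p,q,r}: (!q & (p U r))=False !q=False q=True (p U r)=True p=True r=True

Answer: false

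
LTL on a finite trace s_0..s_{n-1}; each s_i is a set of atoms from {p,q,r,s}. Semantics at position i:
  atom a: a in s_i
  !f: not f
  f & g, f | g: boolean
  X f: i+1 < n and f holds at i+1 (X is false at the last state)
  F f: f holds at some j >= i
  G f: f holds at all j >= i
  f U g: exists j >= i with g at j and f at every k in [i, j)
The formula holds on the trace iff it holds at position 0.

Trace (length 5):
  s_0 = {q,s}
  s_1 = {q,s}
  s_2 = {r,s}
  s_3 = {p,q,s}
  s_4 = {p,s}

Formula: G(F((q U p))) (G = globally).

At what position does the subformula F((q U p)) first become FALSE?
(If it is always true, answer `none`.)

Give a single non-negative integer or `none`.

Answer: none

Derivation:
s_0={q,s}: F((q U p))=True (q U p)=False q=True p=False
s_1={q,s}: F((q U p))=True (q U p)=False q=True p=False
s_2={r,s}: F((q U p))=True (q U p)=False q=False p=False
s_3={p,q,s}: F((q U p))=True (q U p)=True q=True p=True
s_4={p,s}: F((q U p))=True (q U p)=True q=False p=True
G(F((q U p))) holds globally = True
No violation — formula holds at every position.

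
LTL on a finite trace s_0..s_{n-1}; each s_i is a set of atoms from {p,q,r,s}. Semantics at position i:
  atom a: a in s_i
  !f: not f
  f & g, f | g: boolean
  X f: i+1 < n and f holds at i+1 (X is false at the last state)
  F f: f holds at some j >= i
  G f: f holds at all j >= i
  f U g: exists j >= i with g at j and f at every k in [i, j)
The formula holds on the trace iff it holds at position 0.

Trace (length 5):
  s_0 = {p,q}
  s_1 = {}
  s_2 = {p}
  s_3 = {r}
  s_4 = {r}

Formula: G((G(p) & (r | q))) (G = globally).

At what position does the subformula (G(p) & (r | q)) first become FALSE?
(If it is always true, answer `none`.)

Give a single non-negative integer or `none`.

Answer: 0

Derivation:
s_0={p,q}: (G(p) & (r | q))=False G(p)=False p=True (r | q)=True r=False q=True
s_1={}: (G(p) & (r | q))=False G(p)=False p=False (r | q)=False r=False q=False
s_2={p}: (G(p) & (r | q))=False G(p)=False p=True (r | q)=False r=False q=False
s_3={r}: (G(p) & (r | q))=False G(p)=False p=False (r | q)=True r=True q=False
s_4={r}: (G(p) & (r | q))=False G(p)=False p=False (r | q)=True r=True q=False
G((G(p) & (r | q))) holds globally = False
First violation at position 0.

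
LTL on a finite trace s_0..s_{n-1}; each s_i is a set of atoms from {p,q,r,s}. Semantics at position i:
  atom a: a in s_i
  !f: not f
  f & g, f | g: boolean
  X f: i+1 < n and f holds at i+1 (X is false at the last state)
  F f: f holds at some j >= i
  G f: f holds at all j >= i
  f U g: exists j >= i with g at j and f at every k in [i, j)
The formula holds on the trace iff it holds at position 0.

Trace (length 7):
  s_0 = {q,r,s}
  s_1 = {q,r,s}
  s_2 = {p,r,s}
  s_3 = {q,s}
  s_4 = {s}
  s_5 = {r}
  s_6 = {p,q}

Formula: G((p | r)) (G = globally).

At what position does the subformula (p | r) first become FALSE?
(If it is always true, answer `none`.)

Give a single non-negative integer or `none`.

Answer: 3

Derivation:
s_0={q,r,s}: (p | r)=True p=False r=True
s_1={q,r,s}: (p | r)=True p=False r=True
s_2={p,r,s}: (p | r)=True p=True r=True
s_3={q,s}: (p | r)=False p=False r=False
s_4={s}: (p | r)=False p=False r=False
s_5={r}: (p | r)=True p=False r=True
s_6={p,q}: (p | r)=True p=True r=False
G((p | r)) holds globally = False
First violation at position 3.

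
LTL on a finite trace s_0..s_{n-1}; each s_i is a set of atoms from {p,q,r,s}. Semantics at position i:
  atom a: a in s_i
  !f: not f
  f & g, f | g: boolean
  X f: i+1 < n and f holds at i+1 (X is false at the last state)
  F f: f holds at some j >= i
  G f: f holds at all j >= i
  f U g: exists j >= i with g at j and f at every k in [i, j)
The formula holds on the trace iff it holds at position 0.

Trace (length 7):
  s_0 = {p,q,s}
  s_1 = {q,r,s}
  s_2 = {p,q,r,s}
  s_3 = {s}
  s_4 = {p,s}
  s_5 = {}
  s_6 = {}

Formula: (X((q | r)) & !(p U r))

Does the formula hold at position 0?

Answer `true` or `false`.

s_0={p,q,s}: (X((q | r)) & !(p U r))=False X((q | r))=True (q | r)=True q=True r=False !(p U r)=False (p U r)=True p=True
s_1={q,r,s}: (X((q | r)) & !(p U r))=False X((q | r))=True (q | r)=True q=True r=True !(p U r)=False (p U r)=True p=False
s_2={p,q,r,s}: (X((q | r)) & !(p U r))=False X((q | r))=False (q | r)=True q=True r=True !(p U r)=False (p U r)=True p=True
s_3={s}: (X((q | r)) & !(p U r))=False X((q | r))=False (q | r)=False q=False r=False !(p U r)=True (p U r)=False p=False
s_4={p,s}: (X((q | r)) & !(p U r))=False X((q | r))=False (q | r)=False q=False r=False !(p U r)=True (p U r)=False p=True
s_5={}: (X((q | r)) & !(p U r))=False X((q | r))=False (q | r)=False q=False r=False !(p U r)=True (p U r)=False p=False
s_6={}: (X((q | r)) & !(p U r))=False X((q | r))=False (q | r)=False q=False r=False !(p U r)=True (p U r)=False p=False

Answer: false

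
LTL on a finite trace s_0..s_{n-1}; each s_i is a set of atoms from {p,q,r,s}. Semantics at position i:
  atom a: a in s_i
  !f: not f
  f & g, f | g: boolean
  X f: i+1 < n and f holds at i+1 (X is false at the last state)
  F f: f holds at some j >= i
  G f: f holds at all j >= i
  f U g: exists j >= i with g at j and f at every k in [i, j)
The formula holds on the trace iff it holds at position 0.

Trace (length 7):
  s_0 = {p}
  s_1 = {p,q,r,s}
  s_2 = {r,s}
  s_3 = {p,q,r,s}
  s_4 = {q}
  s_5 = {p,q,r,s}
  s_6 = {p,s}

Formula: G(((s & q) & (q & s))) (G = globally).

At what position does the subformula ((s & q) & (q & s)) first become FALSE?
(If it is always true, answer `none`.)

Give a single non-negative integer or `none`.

s_0={p}: ((s & q) & (q & s))=False (s & q)=False s=False q=False (q & s)=False
s_1={p,q,r,s}: ((s & q) & (q & s))=True (s & q)=True s=True q=True (q & s)=True
s_2={r,s}: ((s & q) & (q & s))=False (s & q)=False s=True q=False (q & s)=False
s_3={p,q,r,s}: ((s & q) & (q & s))=True (s & q)=True s=True q=True (q & s)=True
s_4={q}: ((s & q) & (q & s))=False (s & q)=False s=False q=True (q & s)=False
s_5={p,q,r,s}: ((s & q) & (q & s))=True (s & q)=True s=True q=True (q & s)=True
s_6={p,s}: ((s & q) & (q & s))=False (s & q)=False s=True q=False (q & s)=False
G(((s & q) & (q & s))) holds globally = False
First violation at position 0.

Answer: 0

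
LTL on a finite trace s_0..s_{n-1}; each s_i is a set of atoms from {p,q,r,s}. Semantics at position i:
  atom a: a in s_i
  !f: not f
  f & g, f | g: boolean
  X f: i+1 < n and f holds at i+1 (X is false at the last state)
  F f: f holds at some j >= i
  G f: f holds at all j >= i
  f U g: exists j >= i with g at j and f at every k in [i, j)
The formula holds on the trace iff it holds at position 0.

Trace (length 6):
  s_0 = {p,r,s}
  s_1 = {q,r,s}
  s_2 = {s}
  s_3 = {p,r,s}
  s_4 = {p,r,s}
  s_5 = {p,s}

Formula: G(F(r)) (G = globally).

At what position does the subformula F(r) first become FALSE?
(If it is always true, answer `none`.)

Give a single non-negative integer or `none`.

Answer: 5

Derivation:
s_0={p,r,s}: F(r)=True r=True
s_1={q,r,s}: F(r)=True r=True
s_2={s}: F(r)=True r=False
s_3={p,r,s}: F(r)=True r=True
s_4={p,r,s}: F(r)=True r=True
s_5={p,s}: F(r)=False r=False
G(F(r)) holds globally = False
First violation at position 5.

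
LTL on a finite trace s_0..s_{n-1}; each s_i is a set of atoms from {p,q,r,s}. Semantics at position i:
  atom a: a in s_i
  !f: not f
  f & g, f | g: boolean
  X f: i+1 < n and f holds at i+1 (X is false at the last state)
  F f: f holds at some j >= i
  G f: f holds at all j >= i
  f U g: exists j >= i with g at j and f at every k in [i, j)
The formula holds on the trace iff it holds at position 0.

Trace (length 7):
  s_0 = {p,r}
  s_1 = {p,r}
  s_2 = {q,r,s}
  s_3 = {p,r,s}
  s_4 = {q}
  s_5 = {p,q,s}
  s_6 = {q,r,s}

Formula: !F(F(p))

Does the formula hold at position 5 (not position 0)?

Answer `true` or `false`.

s_0={p,r}: !F(F(p))=False F(F(p))=True F(p)=True p=True
s_1={p,r}: !F(F(p))=False F(F(p))=True F(p)=True p=True
s_2={q,r,s}: !F(F(p))=False F(F(p))=True F(p)=True p=False
s_3={p,r,s}: !F(F(p))=False F(F(p))=True F(p)=True p=True
s_4={q}: !F(F(p))=False F(F(p))=True F(p)=True p=False
s_5={p,q,s}: !F(F(p))=False F(F(p))=True F(p)=True p=True
s_6={q,r,s}: !F(F(p))=True F(F(p))=False F(p)=False p=False
Evaluating at position 5: result = False

Answer: false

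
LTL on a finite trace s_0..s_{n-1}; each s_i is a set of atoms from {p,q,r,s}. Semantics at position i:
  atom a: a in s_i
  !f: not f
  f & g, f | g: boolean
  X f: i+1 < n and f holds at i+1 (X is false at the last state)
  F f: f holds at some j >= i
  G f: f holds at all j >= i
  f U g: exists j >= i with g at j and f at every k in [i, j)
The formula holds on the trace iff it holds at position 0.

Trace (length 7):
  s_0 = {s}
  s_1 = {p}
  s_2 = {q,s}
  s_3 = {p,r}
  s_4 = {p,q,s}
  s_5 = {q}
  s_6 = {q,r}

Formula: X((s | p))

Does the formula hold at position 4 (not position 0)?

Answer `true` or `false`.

Answer: false

Derivation:
s_0={s}: X((s | p))=True (s | p)=True s=True p=False
s_1={p}: X((s | p))=True (s | p)=True s=False p=True
s_2={q,s}: X((s | p))=True (s | p)=True s=True p=False
s_3={p,r}: X((s | p))=True (s | p)=True s=False p=True
s_4={p,q,s}: X((s | p))=False (s | p)=True s=True p=True
s_5={q}: X((s | p))=False (s | p)=False s=False p=False
s_6={q,r}: X((s | p))=False (s | p)=False s=False p=False
Evaluating at position 4: result = False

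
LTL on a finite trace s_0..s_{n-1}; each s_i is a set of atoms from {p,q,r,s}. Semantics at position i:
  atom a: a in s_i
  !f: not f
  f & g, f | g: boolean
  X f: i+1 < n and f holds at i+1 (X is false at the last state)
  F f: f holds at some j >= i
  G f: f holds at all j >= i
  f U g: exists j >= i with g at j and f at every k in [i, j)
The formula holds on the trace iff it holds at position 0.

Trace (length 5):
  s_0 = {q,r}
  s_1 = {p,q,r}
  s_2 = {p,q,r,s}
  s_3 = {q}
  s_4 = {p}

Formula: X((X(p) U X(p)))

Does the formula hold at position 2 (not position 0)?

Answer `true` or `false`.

Answer: true

Derivation:
s_0={q,r}: X((X(p) U X(p)))=True (X(p) U X(p))=True X(p)=True p=False
s_1={p,q,r}: X((X(p) U X(p)))=False (X(p) U X(p))=True X(p)=True p=True
s_2={p,q,r,s}: X((X(p) U X(p)))=True (X(p) U X(p))=False X(p)=False p=True
s_3={q}: X((X(p) U X(p)))=False (X(p) U X(p))=True X(p)=True p=False
s_4={p}: X((X(p) U X(p)))=False (X(p) U X(p))=False X(p)=False p=True
Evaluating at position 2: result = True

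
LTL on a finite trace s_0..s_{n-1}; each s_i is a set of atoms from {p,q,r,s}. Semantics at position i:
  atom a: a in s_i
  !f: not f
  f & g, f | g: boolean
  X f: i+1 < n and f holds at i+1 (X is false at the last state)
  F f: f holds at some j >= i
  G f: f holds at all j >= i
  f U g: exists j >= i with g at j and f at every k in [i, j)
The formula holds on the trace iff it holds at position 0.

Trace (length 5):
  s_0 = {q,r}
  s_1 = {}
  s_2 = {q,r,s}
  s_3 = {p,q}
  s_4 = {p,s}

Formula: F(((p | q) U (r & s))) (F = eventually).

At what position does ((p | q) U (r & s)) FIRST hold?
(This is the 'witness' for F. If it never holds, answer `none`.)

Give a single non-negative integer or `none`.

Answer: 2

Derivation:
s_0={q,r}: ((p | q) U (r & s))=False (p | q)=True p=False q=True (r & s)=False r=True s=False
s_1={}: ((p | q) U (r & s))=False (p | q)=False p=False q=False (r & s)=False r=False s=False
s_2={q,r,s}: ((p | q) U (r & s))=True (p | q)=True p=False q=True (r & s)=True r=True s=True
s_3={p,q}: ((p | q) U (r & s))=False (p | q)=True p=True q=True (r & s)=False r=False s=False
s_4={p,s}: ((p | q) U (r & s))=False (p | q)=True p=True q=False (r & s)=False r=False s=True
F(((p | q) U (r & s))) holds; first witness at position 2.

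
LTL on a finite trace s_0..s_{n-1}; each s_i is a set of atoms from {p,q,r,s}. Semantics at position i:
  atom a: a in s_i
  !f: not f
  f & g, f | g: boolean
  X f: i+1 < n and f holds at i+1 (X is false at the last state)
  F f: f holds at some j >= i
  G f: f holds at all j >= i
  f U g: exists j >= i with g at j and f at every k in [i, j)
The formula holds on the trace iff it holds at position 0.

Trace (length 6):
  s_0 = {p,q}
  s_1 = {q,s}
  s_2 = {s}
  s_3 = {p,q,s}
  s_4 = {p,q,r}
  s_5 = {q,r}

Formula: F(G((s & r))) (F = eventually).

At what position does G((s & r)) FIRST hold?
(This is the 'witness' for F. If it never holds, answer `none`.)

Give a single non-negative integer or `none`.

Answer: none

Derivation:
s_0={p,q}: G((s & r))=False (s & r)=False s=False r=False
s_1={q,s}: G((s & r))=False (s & r)=False s=True r=False
s_2={s}: G((s & r))=False (s & r)=False s=True r=False
s_3={p,q,s}: G((s & r))=False (s & r)=False s=True r=False
s_4={p,q,r}: G((s & r))=False (s & r)=False s=False r=True
s_5={q,r}: G((s & r))=False (s & r)=False s=False r=True
F(G((s & r))) does not hold (no witness exists).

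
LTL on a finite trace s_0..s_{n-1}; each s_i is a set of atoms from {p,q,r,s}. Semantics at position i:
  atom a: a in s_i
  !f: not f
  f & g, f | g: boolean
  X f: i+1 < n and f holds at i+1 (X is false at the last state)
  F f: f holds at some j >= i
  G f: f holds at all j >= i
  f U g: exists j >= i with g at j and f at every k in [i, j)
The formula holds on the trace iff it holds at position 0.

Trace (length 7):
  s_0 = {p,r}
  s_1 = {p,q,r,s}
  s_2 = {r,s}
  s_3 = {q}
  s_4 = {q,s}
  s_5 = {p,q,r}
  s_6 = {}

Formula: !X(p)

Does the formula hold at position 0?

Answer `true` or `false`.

Answer: false

Derivation:
s_0={p,r}: !X(p)=False X(p)=True p=True
s_1={p,q,r,s}: !X(p)=True X(p)=False p=True
s_2={r,s}: !X(p)=True X(p)=False p=False
s_3={q}: !X(p)=True X(p)=False p=False
s_4={q,s}: !X(p)=False X(p)=True p=False
s_5={p,q,r}: !X(p)=True X(p)=False p=True
s_6={}: !X(p)=True X(p)=False p=False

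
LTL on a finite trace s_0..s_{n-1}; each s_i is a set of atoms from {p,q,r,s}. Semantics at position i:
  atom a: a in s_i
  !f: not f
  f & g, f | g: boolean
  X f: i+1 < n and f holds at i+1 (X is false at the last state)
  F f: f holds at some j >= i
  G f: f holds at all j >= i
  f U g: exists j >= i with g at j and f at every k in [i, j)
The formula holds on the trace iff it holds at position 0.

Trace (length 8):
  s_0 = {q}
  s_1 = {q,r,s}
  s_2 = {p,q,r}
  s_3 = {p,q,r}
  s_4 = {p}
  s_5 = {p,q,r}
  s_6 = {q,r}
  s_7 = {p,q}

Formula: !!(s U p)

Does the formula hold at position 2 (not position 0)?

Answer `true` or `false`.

Answer: true

Derivation:
s_0={q}: !!(s U p)=False !(s U p)=True (s U p)=False s=False p=False
s_1={q,r,s}: !!(s U p)=True !(s U p)=False (s U p)=True s=True p=False
s_2={p,q,r}: !!(s U p)=True !(s U p)=False (s U p)=True s=False p=True
s_3={p,q,r}: !!(s U p)=True !(s U p)=False (s U p)=True s=False p=True
s_4={p}: !!(s U p)=True !(s U p)=False (s U p)=True s=False p=True
s_5={p,q,r}: !!(s U p)=True !(s U p)=False (s U p)=True s=False p=True
s_6={q,r}: !!(s U p)=False !(s U p)=True (s U p)=False s=False p=False
s_7={p,q}: !!(s U p)=True !(s U p)=False (s U p)=True s=False p=True
Evaluating at position 2: result = True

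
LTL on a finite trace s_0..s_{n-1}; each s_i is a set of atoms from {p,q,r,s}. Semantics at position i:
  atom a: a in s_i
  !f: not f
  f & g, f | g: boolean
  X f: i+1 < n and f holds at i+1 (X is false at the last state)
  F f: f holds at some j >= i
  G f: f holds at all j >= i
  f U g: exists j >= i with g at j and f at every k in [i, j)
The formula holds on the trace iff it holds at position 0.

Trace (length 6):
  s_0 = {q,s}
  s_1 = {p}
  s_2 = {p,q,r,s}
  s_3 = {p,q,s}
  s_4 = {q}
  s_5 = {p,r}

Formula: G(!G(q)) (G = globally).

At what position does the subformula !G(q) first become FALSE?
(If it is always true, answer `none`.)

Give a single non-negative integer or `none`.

Answer: none

Derivation:
s_0={q,s}: !G(q)=True G(q)=False q=True
s_1={p}: !G(q)=True G(q)=False q=False
s_2={p,q,r,s}: !G(q)=True G(q)=False q=True
s_3={p,q,s}: !G(q)=True G(q)=False q=True
s_4={q}: !G(q)=True G(q)=False q=True
s_5={p,r}: !G(q)=True G(q)=False q=False
G(!G(q)) holds globally = True
No violation — formula holds at every position.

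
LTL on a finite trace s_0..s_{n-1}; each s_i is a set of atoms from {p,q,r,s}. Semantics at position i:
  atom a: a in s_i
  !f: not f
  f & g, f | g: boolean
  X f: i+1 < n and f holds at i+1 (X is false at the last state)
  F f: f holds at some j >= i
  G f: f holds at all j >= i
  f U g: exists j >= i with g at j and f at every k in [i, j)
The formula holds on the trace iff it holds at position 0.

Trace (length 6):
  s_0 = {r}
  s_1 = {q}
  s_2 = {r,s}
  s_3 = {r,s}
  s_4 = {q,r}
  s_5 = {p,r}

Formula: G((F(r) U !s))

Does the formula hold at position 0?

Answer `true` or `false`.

Answer: true

Derivation:
s_0={r}: G((F(r) U !s))=True (F(r) U !s)=True F(r)=True r=True !s=True s=False
s_1={q}: G((F(r) U !s))=True (F(r) U !s)=True F(r)=True r=False !s=True s=False
s_2={r,s}: G((F(r) U !s))=True (F(r) U !s)=True F(r)=True r=True !s=False s=True
s_3={r,s}: G((F(r) U !s))=True (F(r) U !s)=True F(r)=True r=True !s=False s=True
s_4={q,r}: G((F(r) U !s))=True (F(r) U !s)=True F(r)=True r=True !s=True s=False
s_5={p,r}: G((F(r) U !s))=True (F(r) U !s)=True F(r)=True r=True !s=True s=False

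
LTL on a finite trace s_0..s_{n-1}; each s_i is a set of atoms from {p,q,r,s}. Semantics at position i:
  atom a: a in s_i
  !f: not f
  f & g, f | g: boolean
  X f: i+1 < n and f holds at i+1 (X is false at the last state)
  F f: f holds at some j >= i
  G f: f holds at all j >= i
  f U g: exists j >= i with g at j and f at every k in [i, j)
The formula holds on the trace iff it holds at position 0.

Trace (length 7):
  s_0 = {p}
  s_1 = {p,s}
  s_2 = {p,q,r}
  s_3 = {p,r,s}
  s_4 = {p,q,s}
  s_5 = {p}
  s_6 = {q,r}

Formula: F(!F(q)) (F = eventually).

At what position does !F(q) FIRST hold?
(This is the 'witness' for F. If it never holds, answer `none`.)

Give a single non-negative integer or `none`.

s_0={p}: !F(q)=False F(q)=True q=False
s_1={p,s}: !F(q)=False F(q)=True q=False
s_2={p,q,r}: !F(q)=False F(q)=True q=True
s_3={p,r,s}: !F(q)=False F(q)=True q=False
s_4={p,q,s}: !F(q)=False F(q)=True q=True
s_5={p}: !F(q)=False F(q)=True q=False
s_6={q,r}: !F(q)=False F(q)=True q=True
F(!F(q)) does not hold (no witness exists).

Answer: none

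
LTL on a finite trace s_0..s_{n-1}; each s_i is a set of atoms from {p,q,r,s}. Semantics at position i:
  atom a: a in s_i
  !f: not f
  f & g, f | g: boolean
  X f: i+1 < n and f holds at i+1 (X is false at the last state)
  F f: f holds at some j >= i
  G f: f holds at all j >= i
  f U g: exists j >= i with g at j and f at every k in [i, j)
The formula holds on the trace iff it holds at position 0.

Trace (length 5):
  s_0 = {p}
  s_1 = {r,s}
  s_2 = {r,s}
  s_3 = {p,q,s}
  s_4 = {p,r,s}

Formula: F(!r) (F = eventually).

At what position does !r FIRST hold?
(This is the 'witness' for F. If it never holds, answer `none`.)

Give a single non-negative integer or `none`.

Answer: 0

Derivation:
s_0={p}: !r=True r=False
s_1={r,s}: !r=False r=True
s_2={r,s}: !r=False r=True
s_3={p,q,s}: !r=True r=False
s_4={p,r,s}: !r=False r=True
F(!r) holds; first witness at position 0.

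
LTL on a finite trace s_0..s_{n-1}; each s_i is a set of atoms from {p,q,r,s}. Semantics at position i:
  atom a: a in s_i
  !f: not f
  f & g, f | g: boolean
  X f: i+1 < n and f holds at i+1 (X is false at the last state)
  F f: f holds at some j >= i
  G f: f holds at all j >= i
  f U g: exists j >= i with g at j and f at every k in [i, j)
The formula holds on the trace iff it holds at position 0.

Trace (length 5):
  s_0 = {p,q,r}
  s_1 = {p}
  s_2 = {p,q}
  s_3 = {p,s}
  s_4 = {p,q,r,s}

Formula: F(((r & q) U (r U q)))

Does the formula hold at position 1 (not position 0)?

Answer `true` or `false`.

s_0={p,q,r}: F(((r & q) U (r U q)))=True ((r & q) U (r U q))=True (r & q)=True r=True q=True (r U q)=True
s_1={p}: F(((r & q) U (r U q)))=True ((r & q) U (r U q))=False (r & q)=False r=False q=False (r U q)=False
s_2={p,q}: F(((r & q) U (r U q)))=True ((r & q) U (r U q))=True (r & q)=False r=False q=True (r U q)=True
s_3={p,s}: F(((r & q) U (r U q)))=True ((r & q) U (r U q))=False (r & q)=False r=False q=False (r U q)=False
s_4={p,q,r,s}: F(((r & q) U (r U q)))=True ((r & q) U (r U q))=True (r & q)=True r=True q=True (r U q)=True
Evaluating at position 1: result = True

Answer: true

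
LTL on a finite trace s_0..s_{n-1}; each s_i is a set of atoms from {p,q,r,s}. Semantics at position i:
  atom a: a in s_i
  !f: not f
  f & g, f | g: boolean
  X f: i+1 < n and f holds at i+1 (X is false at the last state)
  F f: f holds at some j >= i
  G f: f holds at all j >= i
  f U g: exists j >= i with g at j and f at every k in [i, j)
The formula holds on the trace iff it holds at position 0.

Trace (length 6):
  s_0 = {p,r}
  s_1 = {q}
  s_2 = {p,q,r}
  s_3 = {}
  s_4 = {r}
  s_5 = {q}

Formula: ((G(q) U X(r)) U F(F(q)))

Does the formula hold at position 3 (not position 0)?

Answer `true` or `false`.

s_0={p,r}: ((G(q) U X(r)) U F(F(q)))=True (G(q) U X(r))=False G(q)=False q=False X(r)=False r=True F(F(q))=True F(q)=True
s_1={q}: ((G(q) U X(r)) U F(F(q)))=True (G(q) U X(r))=True G(q)=False q=True X(r)=True r=False F(F(q))=True F(q)=True
s_2={p,q,r}: ((G(q) U X(r)) U F(F(q)))=True (G(q) U X(r))=False G(q)=False q=True X(r)=False r=True F(F(q))=True F(q)=True
s_3={}: ((G(q) U X(r)) U F(F(q)))=True (G(q) U X(r))=True G(q)=False q=False X(r)=True r=False F(F(q))=True F(q)=True
s_4={r}: ((G(q) U X(r)) U F(F(q)))=True (G(q) U X(r))=False G(q)=False q=False X(r)=False r=True F(F(q))=True F(q)=True
s_5={q}: ((G(q) U X(r)) U F(F(q)))=True (G(q) U X(r))=False G(q)=True q=True X(r)=False r=False F(F(q))=True F(q)=True
Evaluating at position 3: result = True

Answer: true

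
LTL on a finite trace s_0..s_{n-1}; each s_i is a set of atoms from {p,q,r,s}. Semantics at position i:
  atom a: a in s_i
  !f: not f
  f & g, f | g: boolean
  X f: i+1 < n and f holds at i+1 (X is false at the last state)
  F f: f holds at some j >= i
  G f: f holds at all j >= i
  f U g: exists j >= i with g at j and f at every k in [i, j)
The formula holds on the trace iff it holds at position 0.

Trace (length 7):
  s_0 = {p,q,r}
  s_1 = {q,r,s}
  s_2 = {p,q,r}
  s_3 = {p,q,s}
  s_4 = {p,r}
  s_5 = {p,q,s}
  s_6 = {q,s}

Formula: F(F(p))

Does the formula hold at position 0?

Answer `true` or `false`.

s_0={p,q,r}: F(F(p))=True F(p)=True p=True
s_1={q,r,s}: F(F(p))=True F(p)=True p=False
s_2={p,q,r}: F(F(p))=True F(p)=True p=True
s_3={p,q,s}: F(F(p))=True F(p)=True p=True
s_4={p,r}: F(F(p))=True F(p)=True p=True
s_5={p,q,s}: F(F(p))=True F(p)=True p=True
s_6={q,s}: F(F(p))=False F(p)=False p=False

Answer: true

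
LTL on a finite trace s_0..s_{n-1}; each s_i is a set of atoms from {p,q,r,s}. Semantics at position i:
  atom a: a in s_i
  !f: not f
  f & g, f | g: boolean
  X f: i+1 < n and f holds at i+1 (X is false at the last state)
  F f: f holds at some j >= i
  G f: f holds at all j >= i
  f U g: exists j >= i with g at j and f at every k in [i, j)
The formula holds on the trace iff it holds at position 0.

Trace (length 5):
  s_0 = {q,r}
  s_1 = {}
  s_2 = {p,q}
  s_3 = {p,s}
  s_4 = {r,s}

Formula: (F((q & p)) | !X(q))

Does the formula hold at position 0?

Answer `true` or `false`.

Answer: true

Derivation:
s_0={q,r}: (F((q & p)) | !X(q))=True F((q & p))=True (q & p)=False q=True p=False !X(q)=True X(q)=False
s_1={}: (F((q & p)) | !X(q))=True F((q & p))=True (q & p)=False q=False p=False !X(q)=False X(q)=True
s_2={p,q}: (F((q & p)) | !X(q))=True F((q & p))=True (q & p)=True q=True p=True !X(q)=True X(q)=False
s_3={p,s}: (F((q & p)) | !X(q))=True F((q & p))=False (q & p)=False q=False p=True !X(q)=True X(q)=False
s_4={r,s}: (F((q & p)) | !X(q))=True F((q & p))=False (q & p)=False q=False p=False !X(q)=True X(q)=False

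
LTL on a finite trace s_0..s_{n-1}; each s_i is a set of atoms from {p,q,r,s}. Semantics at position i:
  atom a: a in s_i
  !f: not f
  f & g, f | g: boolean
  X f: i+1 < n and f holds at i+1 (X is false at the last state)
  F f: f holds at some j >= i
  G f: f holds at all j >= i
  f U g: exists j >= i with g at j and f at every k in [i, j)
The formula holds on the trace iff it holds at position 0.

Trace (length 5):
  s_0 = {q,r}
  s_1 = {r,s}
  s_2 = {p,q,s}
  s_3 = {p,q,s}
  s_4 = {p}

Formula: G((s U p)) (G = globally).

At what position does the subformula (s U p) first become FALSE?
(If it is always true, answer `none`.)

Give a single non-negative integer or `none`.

s_0={q,r}: (s U p)=False s=False p=False
s_1={r,s}: (s U p)=True s=True p=False
s_2={p,q,s}: (s U p)=True s=True p=True
s_3={p,q,s}: (s U p)=True s=True p=True
s_4={p}: (s U p)=True s=False p=True
G((s U p)) holds globally = False
First violation at position 0.

Answer: 0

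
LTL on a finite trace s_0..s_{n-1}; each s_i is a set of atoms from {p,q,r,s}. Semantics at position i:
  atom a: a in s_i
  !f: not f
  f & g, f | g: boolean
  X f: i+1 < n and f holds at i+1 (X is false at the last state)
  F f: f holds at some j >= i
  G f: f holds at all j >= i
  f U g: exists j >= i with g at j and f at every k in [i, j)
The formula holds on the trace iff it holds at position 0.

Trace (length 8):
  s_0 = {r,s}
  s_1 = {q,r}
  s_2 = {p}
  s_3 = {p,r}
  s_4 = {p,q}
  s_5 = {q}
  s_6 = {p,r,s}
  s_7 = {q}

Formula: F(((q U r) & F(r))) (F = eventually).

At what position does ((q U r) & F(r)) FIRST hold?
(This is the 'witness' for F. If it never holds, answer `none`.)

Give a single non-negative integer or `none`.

s_0={r,s}: ((q U r) & F(r))=True (q U r)=True q=False r=True F(r)=True
s_1={q,r}: ((q U r) & F(r))=True (q U r)=True q=True r=True F(r)=True
s_2={p}: ((q U r) & F(r))=False (q U r)=False q=False r=False F(r)=True
s_3={p,r}: ((q U r) & F(r))=True (q U r)=True q=False r=True F(r)=True
s_4={p,q}: ((q U r) & F(r))=True (q U r)=True q=True r=False F(r)=True
s_5={q}: ((q U r) & F(r))=True (q U r)=True q=True r=False F(r)=True
s_6={p,r,s}: ((q U r) & F(r))=True (q U r)=True q=False r=True F(r)=True
s_7={q}: ((q U r) & F(r))=False (q U r)=False q=True r=False F(r)=False
F(((q U r) & F(r))) holds; first witness at position 0.

Answer: 0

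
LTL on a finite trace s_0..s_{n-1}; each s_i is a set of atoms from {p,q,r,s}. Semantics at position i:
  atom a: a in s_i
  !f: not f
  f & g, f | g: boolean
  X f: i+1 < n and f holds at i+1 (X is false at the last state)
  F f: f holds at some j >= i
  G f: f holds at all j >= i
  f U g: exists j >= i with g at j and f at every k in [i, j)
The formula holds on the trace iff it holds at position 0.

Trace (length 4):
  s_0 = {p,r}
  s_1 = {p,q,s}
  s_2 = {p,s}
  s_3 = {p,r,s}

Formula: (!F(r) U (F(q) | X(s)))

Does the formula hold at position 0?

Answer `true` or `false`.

Answer: true

Derivation:
s_0={p,r}: (!F(r) U (F(q) | X(s)))=True !F(r)=False F(r)=True r=True (F(q) | X(s))=True F(q)=True q=False X(s)=True s=False
s_1={p,q,s}: (!F(r) U (F(q) | X(s)))=True !F(r)=False F(r)=True r=False (F(q) | X(s))=True F(q)=True q=True X(s)=True s=True
s_2={p,s}: (!F(r) U (F(q) | X(s)))=True !F(r)=False F(r)=True r=False (F(q) | X(s))=True F(q)=False q=False X(s)=True s=True
s_3={p,r,s}: (!F(r) U (F(q) | X(s)))=False !F(r)=False F(r)=True r=True (F(q) | X(s))=False F(q)=False q=False X(s)=False s=True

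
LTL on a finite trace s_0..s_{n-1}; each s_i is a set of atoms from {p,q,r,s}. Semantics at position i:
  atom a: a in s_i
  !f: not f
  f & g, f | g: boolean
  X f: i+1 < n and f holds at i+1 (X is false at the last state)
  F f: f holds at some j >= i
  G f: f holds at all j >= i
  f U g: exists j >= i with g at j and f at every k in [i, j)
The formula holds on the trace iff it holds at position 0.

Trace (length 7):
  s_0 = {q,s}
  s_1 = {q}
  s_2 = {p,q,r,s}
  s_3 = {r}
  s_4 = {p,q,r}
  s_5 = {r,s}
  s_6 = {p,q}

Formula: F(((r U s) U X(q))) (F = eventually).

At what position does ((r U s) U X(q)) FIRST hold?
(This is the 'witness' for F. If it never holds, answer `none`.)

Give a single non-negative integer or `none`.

s_0={q,s}: ((r U s) U X(q))=True (r U s)=True r=False s=True X(q)=True q=True
s_1={q}: ((r U s) U X(q))=True (r U s)=False r=False s=False X(q)=True q=True
s_2={p,q,r,s}: ((r U s) U X(q))=True (r U s)=True r=True s=True X(q)=False q=True
s_3={r}: ((r U s) U X(q))=True (r U s)=True r=True s=False X(q)=True q=False
s_4={p,q,r}: ((r U s) U X(q))=True (r U s)=True r=True s=False X(q)=False q=True
s_5={r,s}: ((r U s) U X(q))=True (r U s)=True r=True s=True X(q)=True q=False
s_6={p,q}: ((r U s) U X(q))=False (r U s)=False r=False s=False X(q)=False q=True
F(((r U s) U X(q))) holds; first witness at position 0.

Answer: 0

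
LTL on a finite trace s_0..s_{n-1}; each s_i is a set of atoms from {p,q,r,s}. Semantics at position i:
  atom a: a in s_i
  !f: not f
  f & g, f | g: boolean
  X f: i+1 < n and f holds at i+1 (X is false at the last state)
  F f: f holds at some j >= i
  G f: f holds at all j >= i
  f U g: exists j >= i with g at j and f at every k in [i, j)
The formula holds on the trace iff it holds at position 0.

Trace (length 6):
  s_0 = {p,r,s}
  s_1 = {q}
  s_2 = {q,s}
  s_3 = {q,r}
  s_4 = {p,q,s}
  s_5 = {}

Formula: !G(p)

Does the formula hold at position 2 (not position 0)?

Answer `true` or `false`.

s_0={p,r,s}: !G(p)=True G(p)=False p=True
s_1={q}: !G(p)=True G(p)=False p=False
s_2={q,s}: !G(p)=True G(p)=False p=False
s_3={q,r}: !G(p)=True G(p)=False p=False
s_4={p,q,s}: !G(p)=True G(p)=False p=True
s_5={}: !G(p)=True G(p)=False p=False
Evaluating at position 2: result = True

Answer: true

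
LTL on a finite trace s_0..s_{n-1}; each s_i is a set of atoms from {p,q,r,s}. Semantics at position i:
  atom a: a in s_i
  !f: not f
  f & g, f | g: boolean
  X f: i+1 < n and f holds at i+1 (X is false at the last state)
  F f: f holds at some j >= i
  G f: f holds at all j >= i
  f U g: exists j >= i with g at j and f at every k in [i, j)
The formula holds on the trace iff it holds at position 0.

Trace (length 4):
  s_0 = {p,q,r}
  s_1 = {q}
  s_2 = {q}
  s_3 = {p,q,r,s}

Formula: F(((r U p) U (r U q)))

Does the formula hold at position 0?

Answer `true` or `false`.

Answer: true

Derivation:
s_0={p,q,r}: F(((r U p) U (r U q)))=True ((r U p) U (r U q))=True (r U p)=True r=True p=True (r U q)=True q=True
s_1={q}: F(((r U p) U (r U q)))=True ((r U p) U (r U q))=True (r U p)=False r=False p=False (r U q)=True q=True
s_2={q}: F(((r U p) U (r U q)))=True ((r U p) U (r U q))=True (r U p)=False r=False p=False (r U q)=True q=True
s_3={p,q,r,s}: F(((r U p) U (r U q)))=True ((r U p) U (r U q))=True (r U p)=True r=True p=True (r U q)=True q=True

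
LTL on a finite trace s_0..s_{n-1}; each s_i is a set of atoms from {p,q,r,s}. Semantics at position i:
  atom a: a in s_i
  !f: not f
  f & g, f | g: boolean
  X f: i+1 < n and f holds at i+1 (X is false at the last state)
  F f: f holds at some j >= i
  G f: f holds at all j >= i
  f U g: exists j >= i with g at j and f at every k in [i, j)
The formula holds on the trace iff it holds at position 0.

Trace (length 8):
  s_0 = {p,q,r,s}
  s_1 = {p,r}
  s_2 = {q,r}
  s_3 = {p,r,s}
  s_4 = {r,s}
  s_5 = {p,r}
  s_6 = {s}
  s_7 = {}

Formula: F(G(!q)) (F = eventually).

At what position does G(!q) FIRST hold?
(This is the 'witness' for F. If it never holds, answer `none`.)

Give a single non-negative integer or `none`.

Answer: 3

Derivation:
s_0={p,q,r,s}: G(!q)=False !q=False q=True
s_1={p,r}: G(!q)=False !q=True q=False
s_2={q,r}: G(!q)=False !q=False q=True
s_3={p,r,s}: G(!q)=True !q=True q=False
s_4={r,s}: G(!q)=True !q=True q=False
s_5={p,r}: G(!q)=True !q=True q=False
s_6={s}: G(!q)=True !q=True q=False
s_7={}: G(!q)=True !q=True q=False
F(G(!q)) holds; first witness at position 3.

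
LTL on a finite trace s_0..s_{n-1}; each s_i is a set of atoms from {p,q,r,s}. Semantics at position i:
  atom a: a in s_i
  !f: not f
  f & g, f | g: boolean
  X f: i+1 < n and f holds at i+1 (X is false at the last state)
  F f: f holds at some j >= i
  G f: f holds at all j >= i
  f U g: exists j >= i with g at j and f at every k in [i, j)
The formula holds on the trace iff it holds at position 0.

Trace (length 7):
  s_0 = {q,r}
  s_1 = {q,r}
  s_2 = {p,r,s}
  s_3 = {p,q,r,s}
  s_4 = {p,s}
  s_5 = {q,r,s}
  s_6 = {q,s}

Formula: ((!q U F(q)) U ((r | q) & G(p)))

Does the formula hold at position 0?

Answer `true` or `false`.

Answer: false

Derivation:
s_0={q,r}: ((!q U F(q)) U ((r | q) & G(p)))=False (!q U F(q))=True !q=False q=True F(q)=True ((r | q) & G(p))=False (r | q)=True r=True G(p)=False p=False
s_1={q,r}: ((!q U F(q)) U ((r | q) & G(p)))=False (!q U F(q))=True !q=False q=True F(q)=True ((r | q) & G(p))=False (r | q)=True r=True G(p)=False p=False
s_2={p,r,s}: ((!q U F(q)) U ((r | q) & G(p)))=False (!q U F(q))=True !q=True q=False F(q)=True ((r | q) & G(p))=False (r | q)=True r=True G(p)=False p=True
s_3={p,q,r,s}: ((!q U F(q)) U ((r | q) & G(p)))=False (!q U F(q))=True !q=False q=True F(q)=True ((r | q) & G(p))=False (r | q)=True r=True G(p)=False p=True
s_4={p,s}: ((!q U F(q)) U ((r | q) & G(p)))=False (!q U F(q))=True !q=True q=False F(q)=True ((r | q) & G(p))=False (r | q)=False r=False G(p)=False p=True
s_5={q,r,s}: ((!q U F(q)) U ((r | q) & G(p)))=False (!q U F(q))=True !q=False q=True F(q)=True ((r | q) & G(p))=False (r | q)=True r=True G(p)=False p=False
s_6={q,s}: ((!q U F(q)) U ((r | q) & G(p)))=False (!q U F(q))=True !q=False q=True F(q)=True ((r | q) & G(p))=False (r | q)=True r=False G(p)=False p=False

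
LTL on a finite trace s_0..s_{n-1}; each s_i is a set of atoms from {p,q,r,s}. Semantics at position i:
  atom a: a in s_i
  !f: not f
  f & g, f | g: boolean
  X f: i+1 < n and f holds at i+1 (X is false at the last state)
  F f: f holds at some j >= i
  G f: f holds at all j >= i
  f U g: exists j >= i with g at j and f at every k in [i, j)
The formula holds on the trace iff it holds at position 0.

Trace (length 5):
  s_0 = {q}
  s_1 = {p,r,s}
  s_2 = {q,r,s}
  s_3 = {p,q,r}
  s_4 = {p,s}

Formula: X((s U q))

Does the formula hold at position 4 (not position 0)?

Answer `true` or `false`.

Answer: false

Derivation:
s_0={q}: X((s U q))=True (s U q)=True s=False q=True
s_1={p,r,s}: X((s U q))=True (s U q)=True s=True q=False
s_2={q,r,s}: X((s U q))=True (s U q)=True s=True q=True
s_3={p,q,r}: X((s U q))=False (s U q)=True s=False q=True
s_4={p,s}: X((s U q))=False (s U q)=False s=True q=False
Evaluating at position 4: result = False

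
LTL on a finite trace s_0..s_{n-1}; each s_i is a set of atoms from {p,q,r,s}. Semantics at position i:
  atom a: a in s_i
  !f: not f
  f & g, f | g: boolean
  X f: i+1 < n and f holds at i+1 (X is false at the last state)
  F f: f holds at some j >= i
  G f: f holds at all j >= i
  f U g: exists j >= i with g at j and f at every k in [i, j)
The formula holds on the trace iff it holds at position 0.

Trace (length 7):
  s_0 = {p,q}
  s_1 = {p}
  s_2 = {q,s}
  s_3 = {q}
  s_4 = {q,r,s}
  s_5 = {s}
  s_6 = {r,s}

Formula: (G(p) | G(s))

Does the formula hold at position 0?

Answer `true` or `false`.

s_0={p,q}: (G(p) | G(s))=False G(p)=False p=True G(s)=False s=False
s_1={p}: (G(p) | G(s))=False G(p)=False p=True G(s)=False s=False
s_2={q,s}: (G(p) | G(s))=False G(p)=False p=False G(s)=False s=True
s_3={q}: (G(p) | G(s))=False G(p)=False p=False G(s)=False s=False
s_4={q,r,s}: (G(p) | G(s))=True G(p)=False p=False G(s)=True s=True
s_5={s}: (G(p) | G(s))=True G(p)=False p=False G(s)=True s=True
s_6={r,s}: (G(p) | G(s))=True G(p)=False p=False G(s)=True s=True

Answer: false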